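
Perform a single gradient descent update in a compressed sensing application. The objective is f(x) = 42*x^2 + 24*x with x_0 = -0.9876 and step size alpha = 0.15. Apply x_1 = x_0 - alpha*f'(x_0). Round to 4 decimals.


We compute the gradient at x_0 and apply the update.
f'(x) = 84*x + 24
f'(-0.9876) = 84*-0.9876 + 24 = -58.9584
x_1 = -0.9876 - 0.15*-58.9584 = 7.8562


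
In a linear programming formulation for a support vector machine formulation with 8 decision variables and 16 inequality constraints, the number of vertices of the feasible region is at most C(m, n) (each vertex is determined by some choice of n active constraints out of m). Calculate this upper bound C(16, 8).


Each vertex corresponds to some choice of n active constraints out of m, so the number of vertices is at most C(m, n) = m! / (n!(m-n)!).
m = 16, n = 8
Numerator: 16 * 15 * 14 * 13 * 12 * 11 * 10 * 9
Denominator: 8! = 40320
C(16, 8) = 12870


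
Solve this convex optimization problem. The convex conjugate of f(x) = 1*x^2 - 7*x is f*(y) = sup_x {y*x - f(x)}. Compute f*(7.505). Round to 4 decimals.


f*(y) = sup_x {y*x - a*x^2 - b*x} = sup_x {(y-b)*x - a*x^2}
FOC: (y - b) - 2a*x = 0 => x* = (y - b)/(2a)
x* = (7.505 + 7)/(2*1) = 7.2525
f*(7.505) = (y-b)^2/(4a) = (7.505 + 7)^2/(4*1)
= 210.395/4 = 52.5988


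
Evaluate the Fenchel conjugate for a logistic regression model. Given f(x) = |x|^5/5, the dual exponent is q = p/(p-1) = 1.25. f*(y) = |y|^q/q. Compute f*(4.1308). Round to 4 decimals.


The conjugate exponent q satisfies 1/p + 1/q = 1.
p = 5, so q = 5/(5 - 1) = 1.25
|y|^q = 4.1308^1.25 = 5.889
f*(4.1308) = 5.889 / 1.25 = 4.7112


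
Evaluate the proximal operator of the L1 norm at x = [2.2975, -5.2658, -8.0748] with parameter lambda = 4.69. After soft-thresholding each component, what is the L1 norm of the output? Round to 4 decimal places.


Soft-thresholding with lambda = 4.69:
prox(2.2975) = sign(2.2975)*max(|2.2975| - 4.69, 0) = 0.0
prox(-5.2658) = sign(-5.2658)*max(|-5.2658| - 4.69, 0) = -0.5758
prox(-8.0748) = sign(-8.0748)*max(|-8.0748| - 4.69, 0) = -3.3848
prox(x) = [0.0, -0.5758, -3.3848]
||prox(x)||_1 = 0.0 + 0.5758 + 3.3848 = 3.9606


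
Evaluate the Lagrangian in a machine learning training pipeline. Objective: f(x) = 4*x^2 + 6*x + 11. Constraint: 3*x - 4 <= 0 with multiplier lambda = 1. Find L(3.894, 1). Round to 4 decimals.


Step 1: Evaluate f(x).
f(3.894) = 4*3.894^2 + 6*3.894 + 11 = 95.0169
Step 2: Evaluate g(x).
g(3.894) = 3*3.894 - 4 = 7.682
Step 3: Compute Lagrangian.
L = 95.0169 + 1*7.682 = 102.6989


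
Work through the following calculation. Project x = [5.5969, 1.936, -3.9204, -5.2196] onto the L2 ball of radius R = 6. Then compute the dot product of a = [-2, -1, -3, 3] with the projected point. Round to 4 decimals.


Step 1: Compute ||x|| (intermediates to 6 decimals).
||x|| = sqrt(5.5969^2 + 1.936^2 + (-3.9204)^2 + (-5.2196)^2) = 8.814031
Step 2: Project.
Since ||x|| > R, scale = R/||x|| = 6/8.814031 = 0.680733, proj(x) = scale * x
proj(x) = [3.809995, 1.317899, -2.668746, -3.553154]
Step 3: Dot product.
a^T * proj(x) = -2*3.809995 - 1*1.317899 - 3*(-2.668746) + 3*(-3.553154) = -11.5911


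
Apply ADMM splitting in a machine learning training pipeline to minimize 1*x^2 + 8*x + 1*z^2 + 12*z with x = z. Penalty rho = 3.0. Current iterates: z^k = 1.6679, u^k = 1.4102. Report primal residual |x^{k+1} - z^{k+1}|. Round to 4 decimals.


ADMM iteration with rho = 3.0, z^k = 1.6679, u^k = 1.4102
Step 1: x-update.
Minimize 1*x^2 + 8*x + (3.0/2)*(x - 1.6679 + 1.4102)^2
FOC: (2*1 + 3.0)*x = -8 + 3.0*(1.6679 - 1.4102)
x^{k+1} = -1.4454
Step 2: z-update.
Minimize 1*z^2 + 12*z + (3.0/2)*(-1.4454 - z + 1.4102)^2
FOC: (2*1 + 3.0)*z = -12 + 3.0*(-1.4454 + 1.4102)
z^{k+1} = -2.4211
Step 3: u-update.
u^{k+1} = 1.4102 - 1.4454 + 2.4211 = 2.3859
Step 4: Primal residual = |-1.4454 + 2.4211| = 0.9757


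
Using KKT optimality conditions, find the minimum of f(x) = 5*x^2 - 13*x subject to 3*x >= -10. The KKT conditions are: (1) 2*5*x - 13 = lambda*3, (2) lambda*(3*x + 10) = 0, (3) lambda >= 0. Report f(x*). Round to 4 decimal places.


Step 1: Try lambda = 0 (constraint inactive).
Stationarity: 2*5*x - 13 = 0
x* = 13/(2*5) = 1.3
Check constraint: 3*1.3 = 3.9 >= -10 -- satisfied.
Step 2: Compute optimal value.
f(x*) = 5*1.3^2 - 13*1.3 = -8.45


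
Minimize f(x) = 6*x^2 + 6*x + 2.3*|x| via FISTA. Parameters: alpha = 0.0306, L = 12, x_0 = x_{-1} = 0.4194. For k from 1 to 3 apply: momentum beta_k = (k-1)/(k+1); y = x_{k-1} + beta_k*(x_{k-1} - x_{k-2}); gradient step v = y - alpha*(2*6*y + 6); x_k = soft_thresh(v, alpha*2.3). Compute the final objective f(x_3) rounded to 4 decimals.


FISTA on f(x) = 6*x^2 + 6*x + 2.3*|x|
L = 12, alpha = 0.0306
Iteration 1: beta = 0.0, y = 0.4194 + 0.0*(0.4194 - 0.4194) = 0.4194
  grad(y) = 11.0328, v = y - alpha*grad = 0.0818
  prox(v) = soft_thresh(0.0818, 0.0704) = 0.0114
Iteration 2: beta = 0.3333, y = 0.0114 + 0.3333*(0.0114 - 0.4194) = -0.1246
  grad(y) = 4.5051, v = y - alpha*grad = -0.2624
  prox(v) = soft_thresh(-0.2624, 0.0704) = -0.1921
Iteration 3: beta = 0.5, y = -0.1921 + 0.5*(-0.1921 - 0.0114) = -0.2938
  grad(y) = 2.4745, v = y - alpha*grad = -0.3695
  prox(v) = soft_thresh(-0.3695, 0.0704) = -0.2991
f(x_3) = 6*(-0.2991)^2 + 6*(-0.2991) + 2.3*|-0.2991| = -0.5699


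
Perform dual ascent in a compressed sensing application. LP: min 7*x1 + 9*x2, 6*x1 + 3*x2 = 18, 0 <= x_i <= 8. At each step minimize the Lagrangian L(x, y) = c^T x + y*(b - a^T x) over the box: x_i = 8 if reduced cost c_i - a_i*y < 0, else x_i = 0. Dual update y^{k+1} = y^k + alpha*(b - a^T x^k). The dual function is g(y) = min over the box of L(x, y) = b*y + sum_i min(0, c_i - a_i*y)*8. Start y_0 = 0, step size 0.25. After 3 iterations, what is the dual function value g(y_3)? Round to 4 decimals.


Dual ascent for LP: min 7*x1 + 9*x2, 6*x1 + 3*x2 = 18, 0 <= x_i <= 8
Step 1: y^k = 0.0, reduced costs: (7.0, 9.0)
  x^k = (0.0, 0.0), subgradient = b - a^T x = 18.0
  y^{k+1} = 0.0 + 0.25*18.0 = 4.5
Step 2: y^k = 4.5, reduced costs: (-20.0, -4.5)
  x^k = (8.0, 8.0), subgradient = b - a^T x = -54.0
  y^{k+1} = 4.5 + 0.25*-54.0 = -9.0
Step 3: y^k = -9.0, reduced costs: (61.0, 36.0)
  x^k = (0.0, 0.0), subgradient = b - a^T x = 18.0
  y^{k+1} = -9.0 + 0.25*18.0 = -4.5
Dual objective at y_3 = -4.5: reduced costs (34.0, 22.5), box minimizer x = (0.0, 0.0)
g(y_3) = b*y + (c1 - a1*y)*x1 + (c2 - a2*y)*x2 = 18*(-4.5) + 34.0*0.0 + 22.5*0.0 = -81.0 + 0.0 + 0.0 = -81.0


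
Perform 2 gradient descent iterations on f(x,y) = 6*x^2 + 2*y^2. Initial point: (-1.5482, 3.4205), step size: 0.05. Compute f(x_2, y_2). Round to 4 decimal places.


Gradient descent on f(x,y) = 6*x^2 + 2*y^2.
Starting point: (-1.5482, 3.4205), alpha = 0.05
Step 1: grad_x = 2*6*-1.5482 = -18.5784, grad_y = 2*2*3.4205 = 13.682
  x_1 = -1.5482 - 0.05*-18.5784 = -0.6193
  y_1 = 3.4205 - 0.05*13.682 = 2.7364
Step 2: grad_x = 2*6*-0.6193 = -7.4314, grad_y = 2*2*2.7364 = 10.9456
  x_2 = -0.6193 - 0.05*-7.4314 = -0.2477
  y_2 = 2.7364 - 0.05*10.9456 = 2.1891
f(-0.2477, 2.1891) = 6*(-0.2477)^2 + 2*2.1891^2 = 9.9527


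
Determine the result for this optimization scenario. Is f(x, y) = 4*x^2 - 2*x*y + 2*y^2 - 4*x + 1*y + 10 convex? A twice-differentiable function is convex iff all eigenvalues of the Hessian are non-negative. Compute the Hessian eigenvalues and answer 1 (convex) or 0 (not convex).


The Hessian of f(x,y) = 4*x^2 - 2*x*y + 2*y^2 - 4*x + 1*y + 10 is:
H = [[8, -2], [-2, 4]]
Trace = 8 + 4 = 12
Determinant = 8*4 - (-2)^2 = 28
Discriminant = (12)^2 - 4*28 = 32.0
Eigenvalues: lambda_1 = 3.1716, lambda_2 = 8.8284
The function is convex.

1


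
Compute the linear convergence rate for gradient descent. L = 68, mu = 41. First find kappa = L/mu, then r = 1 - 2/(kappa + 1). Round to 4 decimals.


Step 1: Compute the condition number.
kappa = L/mu = 68/41 = 1.6585
Step 2: Compute the convergence rate.
r = 1 - 2/(kappa + 1) = 1 - 2*mu/(L + mu) = (L - mu)/(L + mu) = 27/109 = 0.2477


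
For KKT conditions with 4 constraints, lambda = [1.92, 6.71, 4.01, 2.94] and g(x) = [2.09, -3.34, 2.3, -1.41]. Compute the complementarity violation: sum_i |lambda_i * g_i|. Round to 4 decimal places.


KKT complementary slackness check:
lambda_1 * g_1 = 1.92 * 2.09 = 4.0128
lambda_2 * g_2 = 6.71 * -3.34 = -22.4114
lambda_3 * g_3 = 4.01 * 2.3 = 9.223
lambda_4 * g_4 = 2.94 * -1.41 = -4.1454
Total violation = 4.0128 + 22.4114 + 9.223 + 4.1454 = 39.7926


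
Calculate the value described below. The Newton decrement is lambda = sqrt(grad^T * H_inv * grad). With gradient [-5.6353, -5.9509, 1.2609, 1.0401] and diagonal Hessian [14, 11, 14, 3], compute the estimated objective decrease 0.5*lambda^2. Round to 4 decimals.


Step 1: H is diagonal, so H^(-1) * g = [-0.4025, -0.541, 0.0901, 0.3467].
Step 2: g^T H^(-1) g = sum_i g_i^2 / H_ii
  = (-5.6353)^2/14 + (-5.9509)^2/11 + (1.2609)^2/14 + (1.0401)^2/3
  = 2.2683 + 3.2194 + 0.1136 + 0.3606 = 5.9619
Step 3: Objective decrease = 0.5 * g^T H^(-1) g = 2.9809


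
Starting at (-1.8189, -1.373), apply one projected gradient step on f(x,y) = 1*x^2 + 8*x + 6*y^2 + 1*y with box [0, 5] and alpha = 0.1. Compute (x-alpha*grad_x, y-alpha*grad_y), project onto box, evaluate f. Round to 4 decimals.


Step 1: Compute gradient at (-1.8189, -1.373).
grad_x = 2*1*-1.8189 + 8 = 4.3622
grad_y = 2*6*-1.373 + 1 = -15.476
Step 2: Gradient step.
x_raw = -1.8189 - 0.1*4.3622 = -2.2551
y_raw = -1.373 - 0.1*-15.476 = 0.1746
Step 3: Project onto [0, 5].
x_proj = clip(-2.2551) = 0.0
y_proj = clip(0.1746) = 0.1746
Step 4: Evaluate f.
f(0.0, 0.1746) = 0.3575


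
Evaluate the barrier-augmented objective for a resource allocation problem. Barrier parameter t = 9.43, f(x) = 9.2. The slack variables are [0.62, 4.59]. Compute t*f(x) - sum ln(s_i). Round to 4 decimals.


Step 1: Compute log-barrier.
ln values: [-0.478, 1.5239]
phi = -(-0.478 + 1.5239) = -1.0458
Step 2: Compute augmented objective.
t*f(x) = 9.43*9.2 = 86.756
Total = 86.756 - 1.0458 = 85.7102


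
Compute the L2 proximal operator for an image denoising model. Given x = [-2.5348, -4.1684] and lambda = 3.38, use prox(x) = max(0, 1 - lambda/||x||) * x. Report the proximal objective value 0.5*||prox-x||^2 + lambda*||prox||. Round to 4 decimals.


Step 1: Compute ||x||.
||x|| = 4.8786
Step 2: Compute scaling factor.
scale = max(0, 1 - 3.38/4.8786) = 0.3072
Step 3: prox(x) = [-0.7786, -1.2804]
||prox(x)|| = 1.4986
Step 4: Proximal objective.
0.5*||prox-x||^2 = 5.7122
lambda*||prox|| = 5.0653
Total = 10.7775


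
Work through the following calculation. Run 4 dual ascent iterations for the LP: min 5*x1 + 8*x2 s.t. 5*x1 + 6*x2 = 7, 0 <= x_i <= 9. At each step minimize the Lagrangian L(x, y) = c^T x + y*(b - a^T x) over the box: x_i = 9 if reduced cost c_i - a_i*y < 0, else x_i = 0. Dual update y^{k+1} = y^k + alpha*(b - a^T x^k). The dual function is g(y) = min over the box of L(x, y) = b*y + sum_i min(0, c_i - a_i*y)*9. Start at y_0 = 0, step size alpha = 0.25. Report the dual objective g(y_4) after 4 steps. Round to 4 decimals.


Dual ascent for LP: min 5*x1 + 8*x2, 5*x1 + 6*x2 = 7, 0 <= x_i <= 9
Step 1: y^k = 0.0, reduced costs: (5.0, 8.0)
  x^k = (0.0, 0.0), subgradient = b - a^T x = 7.0
  y^{k+1} = 0.0 + 0.25*7.0 = 1.75
Step 2: y^k = 1.75, reduced costs: (-3.75, -2.5)
  x^k = (9.0, 9.0), subgradient = b - a^T x = -92.0
  y^{k+1} = 1.75 + 0.25*-92.0 = -21.25
Step 3: y^k = -21.25, reduced costs: (111.25, 135.5)
  x^k = (0.0, 0.0), subgradient = b - a^T x = 7.0
  y^{k+1} = -21.25 + 0.25*7.0 = -19.5
Step 4: y^k = -19.5, reduced costs: (102.5, 125.0)
  x^k = (0.0, 0.0), subgradient = b - a^T x = 7.0
  y^{k+1} = -19.5 + 0.25*7.0 = -17.75
Dual objective at y_4 = -17.75: reduced costs (93.75, 114.5), box minimizer x = (0.0, 0.0)
g(y_4) = b*y + (c1 - a1*y)*x1 + (c2 - a2*y)*x2 = 7*(-17.75) + 93.75*0.0 + 114.5*0.0 = -124.25 + 0.0 + 0.0 = -124.25


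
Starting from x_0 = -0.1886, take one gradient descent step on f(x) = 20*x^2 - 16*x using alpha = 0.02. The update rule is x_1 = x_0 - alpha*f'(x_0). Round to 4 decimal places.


We compute the gradient at x_0 and apply the update.
f'(x) = 40*x - 16
f'(-0.1886) = 40*-0.1886 - 16 = -23.544
x_1 = -0.1886 - 0.02*-23.544 = 0.2823


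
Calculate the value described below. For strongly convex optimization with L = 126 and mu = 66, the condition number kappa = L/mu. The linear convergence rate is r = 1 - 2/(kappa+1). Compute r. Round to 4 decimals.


Step 1: Compute the condition number.
kappa = L/mu = 126/66 = 1.9091
Step 2: Compute the convergence rate.
r = 1 - 2/(kappa + 1) = 1 - 2*mu/(L + mu) = (L - mu)/(L + mu) = 60/192 = 0.3125


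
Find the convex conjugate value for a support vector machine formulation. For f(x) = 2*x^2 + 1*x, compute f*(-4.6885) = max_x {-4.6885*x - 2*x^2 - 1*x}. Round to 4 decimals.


f*(y) = sup_x {y*x - a*x^2 - b*x} = sup_x {(y-b)*x - a*x^2}
FOC: (y - b) - 2a*x = 0 => x* = (y - b)/(2a)
x* = (-4.6885 - 1)/(2*2) = -1.4221
f*(-4.6885) = (y-b)^2/(4a) = (-4.6885 - 1)^2/(4*2)
= 32.359/8 = 4.0449


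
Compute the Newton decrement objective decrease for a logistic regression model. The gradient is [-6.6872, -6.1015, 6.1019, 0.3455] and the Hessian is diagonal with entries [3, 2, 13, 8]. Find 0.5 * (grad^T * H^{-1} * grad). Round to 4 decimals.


Step 1: H is diagonal, so H^(-1) * g = [-2.2291, -3.0508, 0.4694, 0.0432].
Step 2: g^T H^(-1) g = sum_i g_i^2 / H_ii
  = (-6.6872)^2/3 + (-6.1015)^2/2 + (6.1019)^2/13 + (0.3455)^2/8
  = 14.9062 + 18.6142 + 2.8641 + 0.0149 = 36.3994
Step 3: Objective decrease = 0.5 * g^T H^(-1) g = 18.1997


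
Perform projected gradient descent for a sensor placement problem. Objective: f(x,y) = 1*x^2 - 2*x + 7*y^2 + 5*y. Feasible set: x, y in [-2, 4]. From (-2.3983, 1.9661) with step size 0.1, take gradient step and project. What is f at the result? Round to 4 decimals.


Step 1: Compute gradient at (-2.3983, 1.9661).
grad_x = 2*1*-2.3983 - 2 = -6.7966
grad_y = 2*7*1.9661 + 5 = 32.5254
Step 2: Gradient step.
x_raw = -2.3983 - 0.1*-6.7966 = -1.7186
y_raw = 1.9661 - 0.1*32.5254 = -1.2864
Step 3: Project onto [-2, 4].
x_proj = clip(-1.7186) = -1.7186
y_proj = clip(-1.2864) = -1.2864
Step 4: Evaluate f.
f(-1.7186, -1.2864) = 11.5433


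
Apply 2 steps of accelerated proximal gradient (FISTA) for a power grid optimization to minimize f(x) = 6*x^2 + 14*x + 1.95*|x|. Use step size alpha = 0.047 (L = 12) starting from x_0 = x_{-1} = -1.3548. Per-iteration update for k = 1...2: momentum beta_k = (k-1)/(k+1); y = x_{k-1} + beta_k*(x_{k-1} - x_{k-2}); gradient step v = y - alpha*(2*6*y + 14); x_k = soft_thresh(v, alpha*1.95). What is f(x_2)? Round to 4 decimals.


FISTA on f(x) = 6*x^2 + 14*x + 1.95*|x|
L = 12, alpha = 0.047
Iteration 1: beta = 0.0, y = -1.3548 + 0.0*(-1.3548 + 1.3548) = -1.3548
  grad(y) = -2.2576, v = y - alpha*grad = -1.2487
  prox(v) = soft_thresh(-1.2487, 0.0917) = -1.157
Iteration 2: beta = 0.3333, y = -1.157 + 0.3333*(-1.157 + 1.3548) = -1.0911
  grad(y) = 0.9065, v = y - alpha*grad = -1.1337
  prox(v) = soft_thresh(-1.1337, 0.0917) = -1.0421
f(x_2) = 6*(-1.0421)^2 + 14*(-1.0421) + 1.95*|-1.0421| = -6.0415


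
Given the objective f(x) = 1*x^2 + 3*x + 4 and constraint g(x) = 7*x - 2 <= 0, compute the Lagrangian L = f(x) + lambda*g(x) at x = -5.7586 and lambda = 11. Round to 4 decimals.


Step 1: Evaluate f(x).
f(-5.7586) = 1*(-5.7586)^2 + 3*(-5.7586) + 4 = 19.8857
Step 2: Evaluate g(x).
g(-5.7586) = 7*-5.7586 - 2 = -42.3102
Step 3: Compute Lagrangian.
L = 19.8857 + 11*-42.3102 = -445.5265


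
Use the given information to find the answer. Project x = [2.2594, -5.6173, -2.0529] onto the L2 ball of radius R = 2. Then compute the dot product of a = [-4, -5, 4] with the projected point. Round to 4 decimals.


Step 1: Compute ||x|| (intermediates to 6 decimals).
||x|| = sqrt(2.2594^2 + (-5.6173)^2 + (-2.0529)^2) = 6.393227
Step 2: Project.
Since ||x|| > R, scale = R/||x|| = 2/6.393227 = 0.312831, proj(x) = scale * x
proj(x) = [0.70681, -1.757266, -0.642211]
Step 3: Dot product.
a^T * proj(x) = -4*0.70681 - 5*(-1.757266) + 4*(-0.642211) = 3.3902


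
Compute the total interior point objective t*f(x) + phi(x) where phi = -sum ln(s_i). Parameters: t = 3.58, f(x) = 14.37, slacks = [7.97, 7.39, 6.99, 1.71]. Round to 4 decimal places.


Step 1: Compute log-barrier.
ln values: [2.0757, 2.0001, 1.9445, 0.5365]
phi = -(2.0757 + 2.0001 + 1.9445 + 0.5365) = -6.5568
Step 2: Compute augmented objective.
t*f(x) = 3.58*14.37 = 51.4446
Total = 51.4446 - 6.5568 = 44.8878


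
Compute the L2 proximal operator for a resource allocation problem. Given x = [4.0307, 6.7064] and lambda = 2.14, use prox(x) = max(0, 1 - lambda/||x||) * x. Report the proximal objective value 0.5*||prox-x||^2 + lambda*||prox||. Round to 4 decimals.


Step 1: Compute ||x||.
||x|| = 7.8245
Step 2: Compute scaling factor.
scale = max(0, 1 - 2.14/7.8245) = 0.7265
Step 3: prox(x) = [2.9283, 4.8722]
||prox(x)|| = 5.6845
Step 4: Proximal objective.
0.5*||prox-x||^2 = 2.2898
lambda*||prox|| = 12.1648
Total = 14.4546


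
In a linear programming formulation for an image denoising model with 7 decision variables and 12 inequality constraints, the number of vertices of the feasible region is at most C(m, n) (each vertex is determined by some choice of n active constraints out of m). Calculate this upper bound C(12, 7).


Each vertex corresponds to some choice of n active constraints out of m, so the number of vertices is at most C(m, n) = m! / (n!(m-n)!).
m = 12, n = 7
Numerator: 12 * 11 * 10 * 9 * 8 * 7 * 6
Denominator: 7! = 5040
C(12, 7) = 792


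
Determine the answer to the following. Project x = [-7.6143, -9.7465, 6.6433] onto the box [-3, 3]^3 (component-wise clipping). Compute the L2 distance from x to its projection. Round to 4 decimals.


Project each component onto [-3, 3].
clip(-7.6143) = -3.0, clip(-9.7465) = -3.0, clip(6.6433) = 3.0
Projection = [-3.0, -3.0, 3.0]
Squared diffs: [21.2918, 45.5153, 13.2736]
Distance = sqrt(80.0807) = 8.9488


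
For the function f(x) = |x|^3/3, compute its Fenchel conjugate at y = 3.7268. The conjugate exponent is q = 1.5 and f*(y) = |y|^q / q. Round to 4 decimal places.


The conjugate exponent q satisfies 1/p + 1/q = 1.
p = 3, so q = 3/(3 - 1) = 1.5
|y|^q = 3.7268^1.5 = 7.1946
f*(3.7268) = 7.1946 / 1.5 = 4.7964


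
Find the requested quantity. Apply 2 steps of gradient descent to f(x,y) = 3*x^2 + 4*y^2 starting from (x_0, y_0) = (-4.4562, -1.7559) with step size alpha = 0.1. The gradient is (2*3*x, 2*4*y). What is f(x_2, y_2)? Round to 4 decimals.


Gradient descent on f(x,y) = 3*x^2 + 4*y^2.
Starting point: (-4.4562, -1.7559), alpha = 0.1
Step 1: grad_x = 2*3*-4.4562 = -26.7372, grad_y = 2*4*-1.7559 = -14.0472
  x_1 = -4.4562 - 0.1*-26.7372 = -1.7825
  y_1 = -1.7559 - 0.1*-14.0472 = -0.3512
Step 2: grad_x = 2*3*-1.7825 = -10.6949, grad_y = 2*4*-0.3512 = -2.8094
  x_2 = -1.7825 - 0.1*-10.6949 = -0.713
  y_2 = -0.3512 - 0.1*-2.8094 = -0.0702
f(-0.713, -0.0702) = 3*(-0.713)^2 + 4*(-0.0702)^2 = 1.5448


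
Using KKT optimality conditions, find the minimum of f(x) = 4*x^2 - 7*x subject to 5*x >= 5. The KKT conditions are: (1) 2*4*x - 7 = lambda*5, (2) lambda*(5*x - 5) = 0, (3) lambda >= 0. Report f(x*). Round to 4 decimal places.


Step 1: Try lambda = 0 (constraint inactive).
x_unc = 7/(2*4) = 0.875
Check: 5*0.875 = 4.375 < 5 -- violated!
Step 2: Constraint must be active: 5*x = 5
x* = 5/5 = 1.0
lambda = (2*4*1.0 - 7)/5 = 0.2
Step 3: Compute optimal value.
f(x*) = 4*1.0^2 - 7*1.0 = -3.0


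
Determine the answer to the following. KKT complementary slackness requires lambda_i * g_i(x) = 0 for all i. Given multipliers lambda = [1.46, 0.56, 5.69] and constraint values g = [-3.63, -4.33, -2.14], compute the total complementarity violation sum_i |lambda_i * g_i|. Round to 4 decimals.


KKT complementary slackness check:
lambda_1 * g_1 = 1.46 * -3.63 = -5.2998
lambda_2 * g_2 = 0.56 * -4.33 = -2.4248
lambda_3 * g_3 = 5.69 * -2.14 = -12.1766
Total violation = 5.2998 + 2.4248 + 12.1766 = 19.9012


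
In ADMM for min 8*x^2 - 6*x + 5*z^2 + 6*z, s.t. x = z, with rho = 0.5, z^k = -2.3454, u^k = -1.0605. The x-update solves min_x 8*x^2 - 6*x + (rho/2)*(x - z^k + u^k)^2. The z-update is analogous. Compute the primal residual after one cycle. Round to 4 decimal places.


ADMM iteration with rho = 0.5, z^k = -2.3454, u^k = -1.0605
Step 1: x-update.
Minimize 8*x^2 - 6*x + (0.5/2)*(x + 2.3454 - 1.0605)^2
FOC: (2*8 + 0.5)*x = 6 + 0.5*(-2.3454 + 1.0605)
x^{k+1} = 0.3247
Step 2: z-update.
Minimize 5*z^2 + 6*z + (0.5/2)*(0.3247 - z - 1.0605)^2
FOC: (2*5 + 0.5)*z = -6 + 0.5*(0.3247 - 1.0605)
z^{k+1} = -0.6065
Step 3: u-update.
u^{k+1} = -1.0605 + 0.3247 + 0.6065 = -0.1293
Step 4: Primal residual = |0.3247 + 0.6065| = 0.9312


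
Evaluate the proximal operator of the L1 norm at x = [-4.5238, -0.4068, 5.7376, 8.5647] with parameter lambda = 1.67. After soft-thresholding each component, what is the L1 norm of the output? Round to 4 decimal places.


Soft-thresholding with lambda = 1.67:
prox(-4.5238) = sign(-4.5238)*max(|-4.5238| - 1.67, 0) = -2.8538
prox(-0.4068) = sign(-0.4068)*max(|-0.4068| - 1.67, 0) = 0.0
prox(5.7376) = sign(5.7376)*max(|5.7376| - 1.67, 0) = 4.0676
prox(8.5647) = sign(8.5647)*max(|8.5647| - 1.67, 0) = 6.8947
prox(x) = [-2.8538, 0.0, 4.0676, 6.8947]
||prox(x)||_1 = 2.8538 + 0.0 + 4.0676 + 6.8947 = 13.8161


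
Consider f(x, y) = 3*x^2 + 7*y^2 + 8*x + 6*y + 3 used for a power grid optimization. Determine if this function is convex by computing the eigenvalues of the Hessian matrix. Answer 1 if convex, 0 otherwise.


The Hessian of f(x,y) = 3*x^2 + 7*y^2 + 8*x + 6*y + 3 is:
H = [[6, 0], [0, 14]]
Trace = 6 + 14 = 20
Determinant = 6*14 - (0)^2 = 84
Discriminant = (20)^2 - 4*84 = 64.0
Eigenvalues: lambda_1 = 6.0, lambda_2 = 14.0
The function is convex.

1


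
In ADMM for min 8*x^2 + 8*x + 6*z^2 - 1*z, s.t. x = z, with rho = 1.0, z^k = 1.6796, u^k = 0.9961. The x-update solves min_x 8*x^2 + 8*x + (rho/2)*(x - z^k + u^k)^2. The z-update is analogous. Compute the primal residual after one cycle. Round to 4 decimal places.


ADMM iteration with rho = 1.0, z^k = 1.6796, u^k = 0.9961
Step 1: x-update.
Minimize 8*x^2 + 8*x + (1.0/2)*(x - 1.6796 + 0.9961)^2
FOC: (2*8 + 1.0)*x = -8 + 1.0*(1.6796 - 0.9961)
x^{k+1} = -0.4304
Step 2: z-update.
Minimize 6*z^2 - 1*z + (1.0/2)*(-0.4304 - z + 0.9961)^2
FOC: (2*6 + 1.0)*z = 1 + 1.0*(-0.4304 + 0.9961)
z^{k+1} = 0.1204
Step 3: u-update.
u^{k+1} = 0.9961 - 0.4304 - 0.1204 = 0.4453
Step 4: Primal residual = |-0.4304 - 0.1204| = 0.5508


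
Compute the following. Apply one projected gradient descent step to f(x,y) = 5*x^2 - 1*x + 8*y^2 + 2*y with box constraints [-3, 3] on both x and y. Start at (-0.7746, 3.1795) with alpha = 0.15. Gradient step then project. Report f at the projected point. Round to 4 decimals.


Step 1: Compute gradient at (-0.7746, 3.1795).
grad_x = 2*5*-0.7746 - 1 = -8.746
grad_y = 2*8*3.1795 + 2 = 52.872
Step 2: Gradient step.
x_raw = -0.7746 - 0.15*-8.746 = 0.5373
y_raw = 3.1795 - 0.15*52.872 = -4.7513
Step 3: Project onto [-3, 3].
x_proj = clip(0.5373) = 0.5373
y_proj = clip(-4.7513) = -3.0
Step 4: Evaluate f.
f(0.5373, -3.0) = 66.9062


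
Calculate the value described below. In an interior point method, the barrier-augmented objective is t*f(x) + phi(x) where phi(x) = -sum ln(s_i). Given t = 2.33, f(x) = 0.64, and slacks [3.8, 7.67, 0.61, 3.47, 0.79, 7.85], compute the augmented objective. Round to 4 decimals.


Step 1: Compute log-barrier.
ln values: [1.335, 2.0373, -0.4943, 1.2442, -0.2357, 2.0605]
phi = -(1.335 + 2.0373 - 0.4943 + 1.2442 - 0.2357 + 2.0605) = -5.947
Step 2: Compute augmented objective.
t*f(x) = 2.33*0.64 = 1.4912
Total = 1.4912 - 5.947 = -4.4558


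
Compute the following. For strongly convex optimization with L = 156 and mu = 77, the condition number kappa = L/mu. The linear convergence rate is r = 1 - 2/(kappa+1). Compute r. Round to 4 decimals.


Step 1: Compute the condition number.
kappa = L/mu = 156/77 = 2.026
Step 2: Compute the convergence rate.
r = 1 - 2/(kappa + 1) = 1 - 2*mu/(L + mu) = (L - mu)/(L + mu) = 79/233 = 0.3391


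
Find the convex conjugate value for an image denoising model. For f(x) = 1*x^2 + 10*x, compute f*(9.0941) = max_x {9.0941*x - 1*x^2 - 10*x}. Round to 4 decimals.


f*(y) = sup_x {y*x - a*x^2 - b*x} = sup_x {(y-b)*x - a*x^2}
FOC: (y - b) - 2a*x = 0 => x* = (y - b)/(2a)
x* = (9.0941 - 10)/(2*1) = -0.453
f*(9.0941) = (y-b)^2/(4a) = (9.0941 - 10)^2/(4*1)
= 0.8207/4 = 0.2052


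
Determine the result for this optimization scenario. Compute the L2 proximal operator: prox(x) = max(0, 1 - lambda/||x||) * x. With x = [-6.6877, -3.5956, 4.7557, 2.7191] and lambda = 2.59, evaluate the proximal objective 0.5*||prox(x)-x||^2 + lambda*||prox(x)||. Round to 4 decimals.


Step 1: Compute ||x||.
||x|| = 9.3629
Step 2: Compute scaling factor.
scale = max(0, 1 - 2.59/9.3629) = 0.7234
Step 3: prox(x) = [-4.8377, -2.601, 3.4402, 1.9669]
||prox(x)|| = 6.7729
Step 4: Proximal objective.
0.5*||prox-x||^2 = 3.3541
lambda*||prox|| = 17.5418
Total = 20.8959


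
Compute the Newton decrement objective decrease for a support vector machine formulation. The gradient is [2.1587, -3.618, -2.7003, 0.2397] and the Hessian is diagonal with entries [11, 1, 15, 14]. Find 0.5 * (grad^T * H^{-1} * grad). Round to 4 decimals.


Step 1: H is diagonal, so H^(-1) * g = [0.1962, -3.618, -0.18, 0.0171].
Step 2: g^T H^(-1) g = sum_i g_i^2 / H_ii
  = (2.1587)^2/11 + (-3.618)^2/1 + (-2.7003)^2/15 + (0.2397)^2/14
  = 0.4236 + 13.0899 + 0.4861 + 0.0041 = 14.0038
Step 3: Objective decrease = 0.5 * g^T H^(-1) g = 7.0019


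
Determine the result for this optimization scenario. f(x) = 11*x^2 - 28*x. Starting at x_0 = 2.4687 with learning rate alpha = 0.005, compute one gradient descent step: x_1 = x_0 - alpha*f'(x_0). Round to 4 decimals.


We compute the gradient at x_0 and apply the update.
f'(x) = 22*x - 28
f'(2.4687) = 22*2.4687 - 28 = 26.3114
x_1 = 2.4687 - 0.005*26.3114 = 2.3371


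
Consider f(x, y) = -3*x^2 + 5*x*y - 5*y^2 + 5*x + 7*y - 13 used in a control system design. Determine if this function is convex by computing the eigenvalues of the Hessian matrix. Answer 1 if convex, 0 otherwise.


The Hessian of f(x,y) = -3*x^2 + 5*x*y - 5*y^2 + 5*x + 7*y - 13 is:
H = [[-6, 5], [5, -10]]
Trace = -6 - 10 = -16
Determinant = -6*-10 - (5)^2 = 35
Discriminant = (-16)^2 - 4*35 = 116.0
Eigenvalues: lambda_1 = -13.3852, lambda_2 = -2.6148
The function is not convex.

0


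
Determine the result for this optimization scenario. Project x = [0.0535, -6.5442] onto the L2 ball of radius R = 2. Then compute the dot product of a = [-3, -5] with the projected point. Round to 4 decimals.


Step 1: Compute ||x|| (intermediates to 6 decimals).
||x|| = sqrt(0.0535^2 + (-6.5442)^2) = 6.544419
Step 2: Project.
Since ||x|| > R, scale = R/||x|| = 2/6.544419 = 0.305604, proj(x) = scale * x
proj(x) = [0.01635, -1.999934]
Step 3: Dot product.
a^T * proj(x) = -3*0.01635 - 5*(-1.999934) = 9.9506


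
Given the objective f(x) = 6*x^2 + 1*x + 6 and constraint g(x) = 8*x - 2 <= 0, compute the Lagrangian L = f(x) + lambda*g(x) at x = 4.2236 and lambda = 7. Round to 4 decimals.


Step 1: Evaluate f(x).
f(4.2236) = 6*4.2236^2 + 1*4.2236 + 6 = 117.2564
Step 2: Evaluate g(x).
g(4.2236) = 8*4.2236 - 2 = 31.7888
Step 3: Compute Lagrangian.
L = 117.2564 + 7*31.7888 = 339.778


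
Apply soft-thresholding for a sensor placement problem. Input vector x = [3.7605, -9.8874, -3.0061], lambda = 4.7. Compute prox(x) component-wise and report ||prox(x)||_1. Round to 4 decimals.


Soft-thresholding with lambda = 4.7:
prox(3.7605) = sign(3.7605)*max(|3.7605| - 4.7, 0) = 0.0
prox(-9.8874) = sign(-9.8874)*max(|-9.8874| - 4.7, 0) = -5.1874
prox(-3.0061) = sign(-3.0061)*max(|-3.0061| - 4.7, 0) = 0.0
prox(x) = [0.0, -5.1874, 0.0]
||prox(x)||_1 = 0.0 + 5.1874 + 0.0 = 5.1874


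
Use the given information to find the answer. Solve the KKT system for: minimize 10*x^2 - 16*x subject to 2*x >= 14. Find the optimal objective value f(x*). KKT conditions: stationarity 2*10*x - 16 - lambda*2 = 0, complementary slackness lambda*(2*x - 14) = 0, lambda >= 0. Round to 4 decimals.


Step 1: Try lambda = 0 (constraint inactive).
x_unc = 16/(2*10) = 0.8
Check: 2*0.8 = 1.6 < 14 -- violated!
Step 2: Constraint must be active: 2*x = 14
x* = 14/2 = 7.0
lambda = (2*10*7.0 - 16)/2 = 62.0
Step 3: Compute optimal value.
f(x*) = 10*7.0^2 - 16*7.0 = 378.0


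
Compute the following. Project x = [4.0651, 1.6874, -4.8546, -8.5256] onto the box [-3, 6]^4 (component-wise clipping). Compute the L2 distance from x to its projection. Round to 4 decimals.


Project each component onto [-3, 6].
clip(4.0651) = 4.0651, clip(1.6874) = 1.6874, clip(-4.8546) = -3.0, clip(-8.5256) = -3.0
Projection = [4.0651, 1.6874, -3.0, -3.0]
Squared diffs: [0.0, 0.0, 3.4395, 30.5323]
Distance = sqrt(33.9718) = 5.8285


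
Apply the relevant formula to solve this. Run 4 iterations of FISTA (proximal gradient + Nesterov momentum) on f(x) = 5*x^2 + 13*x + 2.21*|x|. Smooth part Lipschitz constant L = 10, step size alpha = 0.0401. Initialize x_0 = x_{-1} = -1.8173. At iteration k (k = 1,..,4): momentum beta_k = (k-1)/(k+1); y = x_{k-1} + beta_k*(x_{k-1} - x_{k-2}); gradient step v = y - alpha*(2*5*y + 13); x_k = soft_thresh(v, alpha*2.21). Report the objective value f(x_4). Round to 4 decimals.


FISTA on f(x) = 5*x^2 + 13*x + 2.21*|x|
L = 10, alpha = 0.0401
Iteration 1: beta = 0.0, y = -1.8173 + 0.0*(-1.8173 + 1.8173) = -1.8173
  grad(y) = -5.173, v = y - alpha*grad = -1.6099
  prox(v) = soft_thresh(-1.6099, 0.0886) = -1.5212
Iteration 2: beta = 0.3333, y = -1.5212 + 0.3333*(-1.5212 + 1.8173) = -1.4226
  grad(y) = -1.2256, v = y - alpha*grad = -1.3734
  prox(v) = soft_thresh(-1.3734, 0.0886) = -1.2848
Iteration 3: beta = 0.5, y = -1.2848 + 0.5*(-1.2848 + 1.5212) = -1.1666
  grad(y) = 1.3344, v = y - alpha*grad = -1.2201
  prox(v) = soft_thresh(-1.2201, 0.0886) = -1.1315
Iteration 4: beta = 0.6, y = -1.1315 + 0.6*(-1.1315 + 1.2848) = -1.0394
  grad(y) = 2.6055, v = y - alpha*grad = -1.1439
  prox(v) = soft_thresh(-1.1439, 0.0886) = -1.0553
f(x_4) = 5*(-1.0553)^2 + 13*(-1.0553) + 2.21*|-1.0553| = -5.8184


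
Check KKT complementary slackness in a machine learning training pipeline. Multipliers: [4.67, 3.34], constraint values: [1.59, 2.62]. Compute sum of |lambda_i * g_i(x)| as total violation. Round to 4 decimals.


KKT complementary slackness check:
lambda_1 * g_1 = 4.67 * 1.59 = 7.4253
lambda_2 * g_2 = 3.34 * 2.62 = 8.7508
Total violation = 7.4253 + 8.7508 = 16.1761


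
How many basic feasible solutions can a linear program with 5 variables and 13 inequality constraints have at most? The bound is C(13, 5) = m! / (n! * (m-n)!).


Each vertex corresponds to some choice of n active constraints out of m, so the number of vertices is at most C(m, n) = m! / (n!(m-n)!).
m = 13, n = 5
Numerator: 13 * 12 * 11 * 10 * 9
Denominator: 5! = 120
C(13, 5) = 1287


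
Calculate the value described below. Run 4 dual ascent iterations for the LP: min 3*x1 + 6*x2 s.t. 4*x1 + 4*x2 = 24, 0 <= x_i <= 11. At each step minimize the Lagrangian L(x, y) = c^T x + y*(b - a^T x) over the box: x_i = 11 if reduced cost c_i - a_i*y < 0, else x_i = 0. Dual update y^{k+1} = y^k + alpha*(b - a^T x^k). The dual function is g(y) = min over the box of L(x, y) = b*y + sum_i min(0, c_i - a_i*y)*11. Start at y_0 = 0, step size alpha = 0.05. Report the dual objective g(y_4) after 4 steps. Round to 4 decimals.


Dual ascent for LP: min 3*x1 + 6*x2, 4*x1 + 4*x2 = 24, 0 <= x_i <= 11
Step 1: y^k = 0.0, reduced costs: (3.0, 6.0)
  x^k = (0.0, 0.0), subgradient = b - a^T x = 24.0
  y^{k+1} = 0.0 + 0.05*24.0 = 1.2
Step 2: y^k = 1.2, reduced costs: (-1.8, 1.2)
  x^k = (11.0, 0.0), subgradient = b - a^T x = -20.0
  y^{k+1} = 1.2 + 0.05*-20.0 = 0.2
Step 3: y^k = 0.2, reduced costs: (2.2, 5.2)
  x^k = (0.0, 0.0), subgradient = b - a^T x = 24.0
  y^{k+1} = 0.2 + 0.05*24.0 = 1.4
Step 4: y^k = 1.4, reduced costs: (-2.6, 0.4)
  x^k = (11.0, 0.0), subgradient = b - a^T x = -20.0
  y^{k+1} = 1.4 + 0.05*-20.0 = 0.4
Dual objective at y_4 = 0.4: reduced costs (1.4, 4.4), box minimizer x = (0.0, 0.0)
g(y_4) = b*y + (c1 - a1*y)*x1 + (c2 - a2*y)*x2 = 24*0.4 + 1.4*0.0 + 4.4*0.0 = 9.6 + 0.0 + 0.0 = 9.6


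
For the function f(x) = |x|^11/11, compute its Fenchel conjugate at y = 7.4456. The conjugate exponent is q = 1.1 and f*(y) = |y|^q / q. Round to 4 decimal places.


The conjugate exponent q satisfies 1/p + 1/q = 1.
p = 11, so q = 11/(11 - 1) = 1.1
|y|^q = 7.4456^1.1 = 9.101
f*(7.4456) = 9.101 / 1.1 = 8.2736


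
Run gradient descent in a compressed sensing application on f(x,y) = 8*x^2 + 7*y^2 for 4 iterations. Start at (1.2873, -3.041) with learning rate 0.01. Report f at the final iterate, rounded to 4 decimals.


Gradient descent on f(x,y) = 8*x^2 + 7*y^2.
Starting point: (1.2873, -3.041), alpha = 0.01
Step 1: grad_x = 2*8*1.2873 = 20.5968, grad_y = 2*7*-3.041 = -42.574
  x_1 = 1.2873 - 0.01*20.5968 = 1.0813
  y_1 = -3.041 - 0.01*-42.574 = -2.6153
Step 2: grad_x = 2*8*1.0813 = 17.3013, grad_y = 2*7*-2.6153 = -36.6136
  x_2 = 1.0813 - 0.01*17.3013 = 0.9083
  y_2 = -2.6153 - 0.01*-36.6136 = -2.2491
Step 3: grad_x = 2*8*0.9083 = 14.5331, grad_y = 2*7*-2.2491 = -31.4877
  x_3 = 0.9083 - 0.01*14.5331 = 0.763
  y_3 = -2.2491 - 0.01*-31.4877 = -1.9342
Step 4: grad_x = 2*8*0.763 = 12.2078, grad_y = 2*7*-1.9342 = -27.0794
  x_4 = 0.763 - 0.01*12.2078 = 0.6409
  y_4 = -1.9342 - 0.01*-27.0794 = -1.6635
f(0.6409, -1.6635) = 8*0.6409^2 + 7*(-1.6635)^2 = 22.6556


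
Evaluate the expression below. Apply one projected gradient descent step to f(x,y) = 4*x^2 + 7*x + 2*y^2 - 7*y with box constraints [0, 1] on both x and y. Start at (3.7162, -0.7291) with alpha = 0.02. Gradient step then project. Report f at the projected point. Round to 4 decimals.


Step 1: Compute gradient at (3.7162, -0.7291).
grad_x = 2*4*3.7162 + 7 = 36.7296
grad_y = 2*2*-0.7291 - 7 = -9.9164
Step 2: Gradient step.
x_raw = 3.7162 - 0.02*36.7296 = 2.9816
y_raw = -0.7291 - 0.02*-9.9164 = -0.5308
Step 3: Project onto [0, 1].
x_proj = clip(2.9816) = 1.0
y_proj = clip(-0.5308) = 0.0
Step 4: Evaluate f.
f(1.0, 0.0) = 11.0


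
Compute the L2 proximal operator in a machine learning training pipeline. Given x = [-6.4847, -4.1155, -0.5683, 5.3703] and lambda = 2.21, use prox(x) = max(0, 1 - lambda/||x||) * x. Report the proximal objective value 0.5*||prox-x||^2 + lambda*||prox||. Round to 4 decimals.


Step 1: Compute ||x||.
||x|| = 9.3889
Step 2: Compute scaling factor.
scale = max(0, 1 - 2.21/9.3889) = 0.7646
Step 3: prox(x) = [-4.9583, -3.1468, -0.4345, 4.1062]
||prox(x)|| = 7.1789
Step 4: Proximal objective.
0.5*||prox-x||^2 = 2.4421
lambda*||prox|| = 15.8654
Total = 18.3075


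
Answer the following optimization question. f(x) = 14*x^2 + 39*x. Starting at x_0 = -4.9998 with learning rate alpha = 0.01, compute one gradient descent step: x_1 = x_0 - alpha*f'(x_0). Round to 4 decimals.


We compute the gradient at x_0 and apply the update.
f'(x) = 28*x + 39
f'(-4.9998) = 28*-4.9998 + 39 = -100.9944
x_1 = -4.9998 - 0.01*-100.9944 = -3.9899


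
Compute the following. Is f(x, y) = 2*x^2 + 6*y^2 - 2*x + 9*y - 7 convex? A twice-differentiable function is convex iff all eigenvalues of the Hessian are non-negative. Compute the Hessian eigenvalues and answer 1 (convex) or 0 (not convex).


The Hessian of f(x,y) = 2*x^2 + 6*y^2 - 2*x + 9*y - 7 is:
H = [[4, 0], [0, 12]]
Trace = 4 + 12 = 16
Determinant = 4*12 - (0)^2 = 48
Discriminant = (16)^2 - 4*48 = 64.0
Eigenvalues: lambda_1 = 4.0, lambda_2 = 12.0
The function is convex.

1


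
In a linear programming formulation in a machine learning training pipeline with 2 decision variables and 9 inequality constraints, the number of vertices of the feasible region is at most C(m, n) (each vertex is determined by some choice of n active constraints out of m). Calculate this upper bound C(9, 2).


Each vertex corresponds to some choice of n active constraints out of m, so the number of vertices is at most C(m, n) = m! / (n!(m-n)!).
m = 9, n = 2
Numerator: 9 * 8
Denominator: 2! = 2
C(9, 2) = 36


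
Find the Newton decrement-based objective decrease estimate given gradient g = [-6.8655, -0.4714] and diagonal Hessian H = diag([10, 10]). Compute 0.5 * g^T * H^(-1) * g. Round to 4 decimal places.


Step 1: H is diagonal, so H^(-1) * g = [-0.6866, -0.0471].
Step 2: g^T H^(-1) g = sum_i g_i^2 / H_ii
  = (-6.8655)^2/10 + (-0.4714)^2/10
  = 4.7135 + 0.0222 = 4.7357
Step 3: Objective decrease = 0.5 * g^T H^(-1) g = 2.3679


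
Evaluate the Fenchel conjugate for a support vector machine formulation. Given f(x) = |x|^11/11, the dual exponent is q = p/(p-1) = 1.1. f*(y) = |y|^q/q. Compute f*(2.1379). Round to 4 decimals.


The conjugate exponent q satisfies 1/p + 1/q = 1.
p = 11, so q = 11/(11 - 1) = 1.1
|y|^q = 2.1379^1.1 = 2.3067
f*(2.1379) = 2.3067 / 1.1 = 2.097


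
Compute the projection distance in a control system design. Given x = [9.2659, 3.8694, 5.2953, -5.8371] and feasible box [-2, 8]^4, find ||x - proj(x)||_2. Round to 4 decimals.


Project each component onto [-2, 8].
clip(9.2659) = 8.0, clip(3.8694) = 3.8694, clip(5.2953) = 5.2953, clip(-5.8371) = -2.0
Projection = [8.0, 3.8694, 5.2953, -2.0]
Squared diffs: [1.6025, 0.0, 0.0, 14.7233]
Distance = sqrt(16.3258) = 4.0405


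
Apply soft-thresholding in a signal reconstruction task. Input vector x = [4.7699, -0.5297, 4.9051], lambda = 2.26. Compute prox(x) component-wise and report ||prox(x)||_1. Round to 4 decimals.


Soft-thresholding with lambda = 2.26:
prox(4.7699) = sign(4.7699)*max(|4.7699| - 2.26, 0) = 2.5099
prox(-0.5297) = sign(-0.5297)*max(|-0.5297| - 2.26, 0) = 0.0
prox(4.9051) = sign(4.9051)*max(|4.9051| - 2.26, 0) = 2.6451
prox(x) = [2.5099, 0.0, 2.6451]
||prox(x)||_1 = 2.5099 + 0.0 + 2.6451 = 5.155


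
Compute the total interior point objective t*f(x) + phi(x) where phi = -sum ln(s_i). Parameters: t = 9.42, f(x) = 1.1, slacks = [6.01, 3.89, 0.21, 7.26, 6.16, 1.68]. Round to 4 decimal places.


Step 1: Compute log-barrier.
ln values: [1.7934, 1.3584, -1.5606, 1.9824, 1.8181, 0.5188]
phi = -(1.7934 + 1.3584 - 1.5606 + 1.9824 + 1.8181 + 0.5188) = -5.9104
Step 2: Compute augmented objective.
t*f(x) = 9.42*1.1 = 10.362
Total = 10.362 - 5.9104 = 4.4516


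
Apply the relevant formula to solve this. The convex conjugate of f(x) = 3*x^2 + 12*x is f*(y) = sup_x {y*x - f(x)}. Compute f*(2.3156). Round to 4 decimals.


f*(y) = sup_x {y*x - a*x^2 - b*x} = sup_x {(y-b)*x - a*x^2}
FOC: (y - b) - 2a*x = 0 => x* = (y - b)/(2a)
x* = (2.3156 - 12)/(2*3) = -1.6141
f*(2.3156) = (y-b)^2/(4a) = (2.3156 - 12)^2/(4*3)
= 93.7876/12 = 7.8156


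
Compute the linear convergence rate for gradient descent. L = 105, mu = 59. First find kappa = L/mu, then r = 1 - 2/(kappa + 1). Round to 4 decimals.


Step 1: Compute the condition number.
kappa = L/mu = 105/59 = 1.7797
Step 2: Compute the convergence rate.
r = 1 - 2/(kappa + 1) = 1 - 2*mu/(L + mu) = (L - mu)/(L + mu) = 46/164 = 0.2805


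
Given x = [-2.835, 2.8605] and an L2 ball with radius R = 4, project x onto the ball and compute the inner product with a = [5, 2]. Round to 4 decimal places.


Step 1: Compute ||x|| (intermediates to 6 decimals).
||x|| = sqrt((-2.835)^2 + 2.8605^2) = 4.027367
Step 2: Project.
Since ||x|| > R, scale = R/||x|| = 4/4.027367 = 0.993205, proj(x) = scale * x
proj(x) = [-2.815736, 2.841063]
Step 3: Dot product.
a^T * proj(x) = 5*(-2.815736) + 2*2.841063 = -8.3966


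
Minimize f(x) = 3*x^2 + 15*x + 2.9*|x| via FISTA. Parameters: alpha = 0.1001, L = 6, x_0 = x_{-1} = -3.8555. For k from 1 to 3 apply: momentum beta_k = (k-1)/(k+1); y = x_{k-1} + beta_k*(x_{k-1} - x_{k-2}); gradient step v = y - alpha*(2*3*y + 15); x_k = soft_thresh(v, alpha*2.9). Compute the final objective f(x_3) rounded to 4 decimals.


FISTA on f(x) = 3*x^2 + 15*x + 2.9*|x|
L = 6, alpha = 0.1001
Iteration 1: beta = 0.0, y = -3.8555 + 0.0*(-3.8555 + 3.8555) = -3.8555
  grad(y) = -8.133, v = y - alpha*grad = -3.0414
  prox(v) = soft_thresh(-3.0414, 0.2903) = -2.7511
Iteration 2: beta = 0.3333, y = -2.7511 + 0.3333*(-2.7511 + 3.8555) = -2.383
  grad(y) = 0.7022, v = y - alpha*grad = -2.4533
  prox(v) = soft_thresh(-2.4533, 0.2903) = -2.163
Iteration 3: beta = 0.5, y = -2.163 + 0.5*(-2.163 + 2.7511) = -1.8689
  grad(y) = 3.7866, v = y - alpha*grad = -2.2479
  prox(v) = soft_thresh(-2.2479, 0.2903) = -1.9576
f(x_3) = 3*(-1.9576)^2 + 15*(-1.9576) + 2.9*|-1.9576| = -12.1904
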